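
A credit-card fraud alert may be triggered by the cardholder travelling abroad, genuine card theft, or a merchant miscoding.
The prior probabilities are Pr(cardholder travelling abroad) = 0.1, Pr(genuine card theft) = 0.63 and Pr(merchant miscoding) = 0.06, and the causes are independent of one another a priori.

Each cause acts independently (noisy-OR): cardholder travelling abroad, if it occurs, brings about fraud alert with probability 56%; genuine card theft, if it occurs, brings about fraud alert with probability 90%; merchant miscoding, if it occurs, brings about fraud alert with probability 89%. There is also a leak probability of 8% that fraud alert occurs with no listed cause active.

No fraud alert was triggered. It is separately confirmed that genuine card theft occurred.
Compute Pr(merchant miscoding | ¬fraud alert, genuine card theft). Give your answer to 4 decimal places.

Pr(merchant miscoding | ¬fraud alert, genuine card theft) ≈ 0.0070

Under noisy-OR, P(fraud alert | causes) = 1 − (1−0.08)·∏(1−qᵢ) over the active causes.
P(¬fraud alert | genuine card theft) = 0.092×0.9×0.94 + 0.01012×0.9×0.06 + 0.04048×0.1×0.94 + 0.004453×0.1×0.06 = 0.077832 + 0.000546 + 0.003805 + 0.000027 = 0.082210
Of this, 0.000573 comes from 0.000546 + 0.000027 (the merchant miscoding=true cases).
Hence the posterior is 0.000573/0.082210 ≈ 0.0070.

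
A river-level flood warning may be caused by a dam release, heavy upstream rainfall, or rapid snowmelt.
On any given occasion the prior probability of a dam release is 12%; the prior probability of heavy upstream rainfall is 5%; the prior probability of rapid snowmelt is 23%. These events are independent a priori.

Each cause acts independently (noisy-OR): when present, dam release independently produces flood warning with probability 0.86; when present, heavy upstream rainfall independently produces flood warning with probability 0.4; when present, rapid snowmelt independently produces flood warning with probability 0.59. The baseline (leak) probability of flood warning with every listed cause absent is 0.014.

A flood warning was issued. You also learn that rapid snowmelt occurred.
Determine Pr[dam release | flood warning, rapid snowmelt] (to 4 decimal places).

Under noisy-OR, P(flood warning | causes) = 1 − (1−0.014)·∏(1−qᵢ) over the active causes.
P(flood warning | rapid snowmelt) = 0.59574×0.88×0.95 + 0.757444×0.88×0.05 + 0.943404×0.12×0.95 + 0.966042×0.12×0.05 = 0.498039 + 0.033328 + 0.107548 + 0.005796 = 0.644711
The dam release-present share is 0.107548 + 0.005796 = 0.113344.
So P(dam release | flood warning, rapid snowmelt) = 0.113344/0.644711 ≈ 0.1758.

Pr[dam release | flood warning, rapid snowmelt] ≈ 0.1758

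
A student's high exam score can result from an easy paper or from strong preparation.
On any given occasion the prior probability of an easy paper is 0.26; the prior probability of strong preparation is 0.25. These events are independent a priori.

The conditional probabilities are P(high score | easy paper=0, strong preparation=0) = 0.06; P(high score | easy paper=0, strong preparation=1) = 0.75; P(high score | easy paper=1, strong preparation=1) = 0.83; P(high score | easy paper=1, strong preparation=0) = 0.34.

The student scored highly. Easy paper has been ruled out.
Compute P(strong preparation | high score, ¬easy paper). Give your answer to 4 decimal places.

P(strong preparation | high score, ¬easy paper) ≈ 0.8065

Enumerate both values of strong preparation and weight by the priors:
  P(high score | ¬easy paper) = 0.06×0.75 + 0.75×0.25
        = 0.045000 + 0.187500 = 0.232500
Configurations with strong preparation contribute 0.187500, so
  P(strong preparation | high score, ¬easy paper) = 0.187500 / 0.232500 ≈ 0.8065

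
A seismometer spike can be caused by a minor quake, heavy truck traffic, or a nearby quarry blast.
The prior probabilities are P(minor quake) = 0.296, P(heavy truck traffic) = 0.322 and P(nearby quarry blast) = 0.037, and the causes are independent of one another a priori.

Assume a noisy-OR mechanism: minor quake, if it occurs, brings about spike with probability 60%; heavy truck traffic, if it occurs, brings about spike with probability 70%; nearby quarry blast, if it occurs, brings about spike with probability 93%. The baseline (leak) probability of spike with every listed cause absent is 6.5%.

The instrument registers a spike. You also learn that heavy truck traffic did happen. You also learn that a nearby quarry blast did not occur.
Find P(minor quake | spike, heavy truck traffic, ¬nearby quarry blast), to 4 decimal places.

Under noisy-OR, P(spike | causes) = 1 − (1−0.065)·∏(1−qᵢ) over the active causes.
P(spike | heavy truck traffic, ¬nearby quarry blast) = 0.7195×0.704 + 0.8878×0.296 = 0.506528 + 0.262789 = 0.769317
Of this, 0.262789 comes from 0.8878×0.296 (the minor quake=true cases).
P(minor quake | spike, heavy truck traffic, ¬nearby quarry blast) = 0.262789 / 0.769317 ≈ 0.3416

P(minor quake | spike, heavy truck traffic, ¬nearby quarry blast) ≈ 0.3416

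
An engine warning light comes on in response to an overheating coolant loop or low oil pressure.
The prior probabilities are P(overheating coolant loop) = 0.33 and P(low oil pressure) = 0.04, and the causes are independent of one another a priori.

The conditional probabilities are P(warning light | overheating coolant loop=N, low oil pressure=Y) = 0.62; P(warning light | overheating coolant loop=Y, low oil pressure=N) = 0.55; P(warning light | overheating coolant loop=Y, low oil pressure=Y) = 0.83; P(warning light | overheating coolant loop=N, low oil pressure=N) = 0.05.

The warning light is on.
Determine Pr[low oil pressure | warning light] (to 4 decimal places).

Enumerate the 4 (overheating coolant loop, low oil pressure) configurations and weight by the priors:
  P(warning light) = 0.05*0.67*0.96 + 0.62*0.67*0.04 + 0.55*0.33*0.96 + 0.83*0.33*0.04
        = 0.032160 + 0.016616 + 0.174240 + 0.010956 = 0.233972
The terms with low oil pressure present sum to 0.027572, so
  P(low oil pressure | warning light) = 0.027572 / 0.233972 ≈ 0.1178

Pr[low oil pressure | warning light] ≈ 0.1178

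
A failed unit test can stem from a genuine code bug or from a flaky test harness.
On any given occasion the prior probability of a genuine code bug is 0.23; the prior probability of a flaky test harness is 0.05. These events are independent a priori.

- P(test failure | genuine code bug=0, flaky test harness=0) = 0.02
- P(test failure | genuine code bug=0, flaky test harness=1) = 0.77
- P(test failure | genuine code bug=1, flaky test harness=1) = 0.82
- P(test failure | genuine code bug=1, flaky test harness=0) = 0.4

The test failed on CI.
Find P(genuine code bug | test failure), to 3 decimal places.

P(genuine code bug | test failure) ≈ 0.686

Numerator (weight on configurations with genuine code bug): 0.087400 + 0.009430 = 0.096830
Denominator P(test failure): 0.02×0.77×0.95 + 0.77×0.77×0.05 + 0.4×0.23×0.95 + 0.82×0.23×0.05 = 0.141105
Posterior = 0.096830 / 0.141105 ≈ 0.686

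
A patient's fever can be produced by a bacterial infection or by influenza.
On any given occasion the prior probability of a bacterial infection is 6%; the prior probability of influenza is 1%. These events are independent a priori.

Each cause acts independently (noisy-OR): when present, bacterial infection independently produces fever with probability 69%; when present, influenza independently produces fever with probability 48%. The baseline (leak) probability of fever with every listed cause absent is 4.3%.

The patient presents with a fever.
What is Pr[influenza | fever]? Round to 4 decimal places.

Pr[influenza | fever] ≈ 0.0601

Under noisy-OR, P(fever | causes) = 1 − (1−0.043)·∏(1−qᵢ) over the active causes.
Numerator (weight on configurations with influenza): 0.004722 + 0.000507 = 0.005229
Denominator P(fever): 0.043×0.94×0.99 + 0.50236×0.94×0.01 + 0.70333×0.06×0.99 + 0.845732×0.06×0.01 = 0.087023
P(influenza | fever) = 0.005229/0.087023 ≈ 0.0601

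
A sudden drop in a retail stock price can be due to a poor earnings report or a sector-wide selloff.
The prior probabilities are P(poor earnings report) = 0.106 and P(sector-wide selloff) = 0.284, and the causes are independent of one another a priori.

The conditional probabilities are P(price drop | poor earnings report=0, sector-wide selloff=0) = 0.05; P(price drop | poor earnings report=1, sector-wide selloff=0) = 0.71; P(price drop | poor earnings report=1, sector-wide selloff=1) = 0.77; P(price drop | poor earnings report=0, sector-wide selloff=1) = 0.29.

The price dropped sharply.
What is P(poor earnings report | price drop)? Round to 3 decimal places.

Enumerate the 4 (poor earnings report, sector-wide selloff) configurations and weight by the priors:
  P(price drop) = 0.05×0.894×0.716 + 0.29×0.894×0.284 + 0.71×0.106×0.716 + 0.77×0.106×0.284
        = 0.032005 + 0.073630 + 0.053886 + 0.023180 = 0.182701
The terms with poor earnings report present sum to 0.077066, so
  P(poor earnings report | price drop) = 0.077066 / 0.182701 ≈ 0.422

P(poor earnings report | price drop) ≈ 0.422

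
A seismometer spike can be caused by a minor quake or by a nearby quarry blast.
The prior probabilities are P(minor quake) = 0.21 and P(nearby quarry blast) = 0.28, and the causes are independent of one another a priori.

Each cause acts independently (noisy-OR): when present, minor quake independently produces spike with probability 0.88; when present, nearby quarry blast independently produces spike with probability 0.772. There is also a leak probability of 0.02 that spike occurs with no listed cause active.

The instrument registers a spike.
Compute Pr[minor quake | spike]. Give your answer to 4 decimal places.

Under noisy-OR, P(spike | causes) = 1 − (1−0.02)·∏(1−qᵢ) over the active causes.
By total probability over the 4 (minor quake, nearby quarry blast) configurations:
  P(spike) = 0.02·0.79·0.72 + 0.77656·0.79·0.28 + 0.8824·0.21·0.72 + 0.973187·0.21·0.28
        = 0.011376 + 0.171775 + 0.133419 + 0.057223 = 0.373793
Configurations with minor quake contribute 0.190642, so
  P(minor quake | spike) = 0.190642 / 0.373793 ≈ 0.5100

Pr[minor quake | spike] ≈ 0.5100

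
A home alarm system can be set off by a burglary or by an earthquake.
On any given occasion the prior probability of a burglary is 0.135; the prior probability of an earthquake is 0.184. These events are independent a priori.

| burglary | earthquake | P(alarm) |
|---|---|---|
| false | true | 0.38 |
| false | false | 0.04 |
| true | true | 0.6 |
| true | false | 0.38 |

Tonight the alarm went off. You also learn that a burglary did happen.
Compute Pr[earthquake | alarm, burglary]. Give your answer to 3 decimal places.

Pr[earthquake | alarm, burglary] ≈ 0.263

Enumerate both values of earthquake and weight by the priors:
  P(alarm | burglary) = 0.38·0.816 + 0.6·0.184
        = 0.310080 + 0.110400 = 0.420480
Configurations with earthquake contribute 0.110400, so
  P(earthquake | alarm, burglary) = 0.110400 / 0.420480 ≈ 0.263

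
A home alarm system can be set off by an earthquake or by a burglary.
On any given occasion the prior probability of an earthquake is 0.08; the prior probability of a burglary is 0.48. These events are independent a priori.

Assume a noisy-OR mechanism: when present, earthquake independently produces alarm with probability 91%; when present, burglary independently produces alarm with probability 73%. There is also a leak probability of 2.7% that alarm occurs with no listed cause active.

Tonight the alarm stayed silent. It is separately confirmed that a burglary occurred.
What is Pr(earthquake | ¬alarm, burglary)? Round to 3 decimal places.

Under noisy-OR, P(alarm | causes) = 1 − (1−0.027)·∏(1−qᵢ) over the active causes.
Sum P(¬alarm|·) weighted by the priors over both values of earthquake:
  P(¬alarm | burglary) = 0.26271*0.92 + 0.023644*0.08
        = 0.241693 + 0.001892 = 0.243585
Configurations with earthquake contribute 0.001892, so
  P(earthquake | ¬alarm, burglary) = 0.001892 / 0.243585 ≈ 0.008

Pr(earthquake | ¬alarm, burglary) ≈ 0.008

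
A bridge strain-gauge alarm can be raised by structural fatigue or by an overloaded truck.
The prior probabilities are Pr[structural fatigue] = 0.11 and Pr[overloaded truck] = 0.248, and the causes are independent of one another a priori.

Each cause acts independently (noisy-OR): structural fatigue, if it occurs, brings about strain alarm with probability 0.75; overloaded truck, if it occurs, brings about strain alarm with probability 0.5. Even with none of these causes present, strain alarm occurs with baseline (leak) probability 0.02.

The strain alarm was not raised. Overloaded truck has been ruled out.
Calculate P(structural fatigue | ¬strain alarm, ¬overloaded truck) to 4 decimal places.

P(structural fatigue | ¬strain alarm, ¬overloaded truck) ≈ 0.0300

Under noisy-OR, P(strain alarm | causes) = 1 − (1−0.02)·∏(1−qᵢ) over the active causes.
P(¬strain alarm | ¬overloaded truck) = 0.98*0.89 + 0.245*0.11 = 0.872200 + 0.026950 = 0.899150
The structural fatigue-present share is 0.245*0.11 = 0.026950.
So P(structural fatigue | ¬strain alarm, ¬overloaded truck) = 0.026950/0.899150 ≈ 0.0300.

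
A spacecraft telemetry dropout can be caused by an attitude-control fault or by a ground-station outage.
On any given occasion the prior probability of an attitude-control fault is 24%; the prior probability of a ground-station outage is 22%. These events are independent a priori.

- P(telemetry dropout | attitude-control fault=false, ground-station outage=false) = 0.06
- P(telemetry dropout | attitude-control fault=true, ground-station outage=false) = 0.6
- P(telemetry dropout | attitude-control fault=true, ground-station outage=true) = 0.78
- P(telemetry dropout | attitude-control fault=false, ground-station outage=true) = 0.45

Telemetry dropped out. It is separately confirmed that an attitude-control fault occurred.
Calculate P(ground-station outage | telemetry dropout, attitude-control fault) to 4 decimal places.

Enumerate both values of ground-station outage and weight by the priors:
  P(telemetry dropout | attitude-control fault) = 0.6*0.78 + 0.78*0.22
        = 0.468000 + 0.171600 = 0.639600
Configurations with ground-station outage contribute 0.171600, so
  P(ground-station outage | telemetry dropout, attitude-control fault) = 0.171600 / 0.639600 ≈ 0.2683

P(ground-station outage | telemetry dropout, attitude-control fault) ≈ 0.2683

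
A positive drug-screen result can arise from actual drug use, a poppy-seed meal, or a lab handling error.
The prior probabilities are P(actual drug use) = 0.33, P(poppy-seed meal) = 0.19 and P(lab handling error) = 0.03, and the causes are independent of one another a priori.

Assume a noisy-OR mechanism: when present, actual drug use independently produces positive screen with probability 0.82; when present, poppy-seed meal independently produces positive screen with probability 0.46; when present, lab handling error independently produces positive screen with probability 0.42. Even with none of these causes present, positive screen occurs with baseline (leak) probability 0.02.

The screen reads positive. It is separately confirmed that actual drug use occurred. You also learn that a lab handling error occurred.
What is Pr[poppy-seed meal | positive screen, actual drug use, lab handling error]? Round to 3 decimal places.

Under noisy-OR, P(positive screen | causes) = 1 − (1−0.02)·∏(1−qᵢ) over the active causes.
P(positive screen | actual drug use, lab handling error) = 0.897688×0.81 + 0.944752×0.19 = 0.727127 + 0.179503 = 0.906630
The poppy-seed meal-present share is 0.944752×0.19 = 0.179503.
So P(poppy-seed meal | positive screen, actual drug use, lab handling error) = 0.179503/0.906630 ≈ 0.198.

Pr[poppy-seed meal | positive screen, actual drug use, lab handling error] ≈ 0.198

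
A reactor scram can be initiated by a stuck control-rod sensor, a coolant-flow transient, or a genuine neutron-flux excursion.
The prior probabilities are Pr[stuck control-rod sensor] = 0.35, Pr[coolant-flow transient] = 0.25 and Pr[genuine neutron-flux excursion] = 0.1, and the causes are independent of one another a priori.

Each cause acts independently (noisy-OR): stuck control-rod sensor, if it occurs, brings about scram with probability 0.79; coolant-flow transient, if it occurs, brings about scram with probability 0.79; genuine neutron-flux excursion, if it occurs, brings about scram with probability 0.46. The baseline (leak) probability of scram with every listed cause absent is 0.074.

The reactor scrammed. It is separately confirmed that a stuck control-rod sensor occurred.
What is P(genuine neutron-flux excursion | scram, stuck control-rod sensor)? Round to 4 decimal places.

P(genuine neutron-flux excursion | scram, stuck control-rod sensor) ≈ 0.1076

Under noisy-OR, P(scram | causes) = 1 − (1−0.074)·∏(1−qᵢ) over the active causes.
By total probability over the 4 (coolant-flow transient, genuine neutron-flux excursion) configurations:
  P(scram | stuck control-rod sensor) = 0.80554*0.75*0.9 + 0.894992*0.75*0.1 + 0.959163*0.25*0.9 + 0.977948*0.25*0.1
        = 0.543740 + 0.067124 + 0.215812 + 0.024449 = 0.851125
Keeping only the genuine neutron-flux excursion-present terms gives 0.091573, so
  P(genuine neutron-flux excursion | scram, stuck control-rod sensor) = 0.091573 / 0.851125 ≈ 0.1076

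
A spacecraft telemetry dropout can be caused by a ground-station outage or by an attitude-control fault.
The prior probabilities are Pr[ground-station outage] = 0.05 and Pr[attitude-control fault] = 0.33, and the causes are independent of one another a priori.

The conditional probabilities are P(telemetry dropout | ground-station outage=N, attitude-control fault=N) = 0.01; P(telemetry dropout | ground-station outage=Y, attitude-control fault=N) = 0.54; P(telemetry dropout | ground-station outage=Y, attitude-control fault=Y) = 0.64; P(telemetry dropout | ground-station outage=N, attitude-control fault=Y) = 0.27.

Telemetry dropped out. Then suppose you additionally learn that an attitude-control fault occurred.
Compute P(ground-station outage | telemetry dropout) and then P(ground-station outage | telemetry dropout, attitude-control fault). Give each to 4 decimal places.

Enumerate the 4 (ground-station outage, attitude-control fault) configurations and weight by the priors:
  P(telemetry dropout) = 0.01*0.95*0.67 + 0.27*0.95*0.33 + 0.54*0.05*0.67 + 0.64*0.05*0.33
        = 0.006365 + 0.084645 + 0.018090 + 0.010560 = 0.119660
Configurations with ground-station outage contribute 0.028650, so
  P(ground-station outage | telemetry dropout) = 0.028650 / 0.119660 ≈ 0.2394

With the extra evidence:
By total probability over both values of ground-station outage:
  P(telemetry dropout | attitude-control fault) = 0.27·0.95 + 0.64·0.05
        = 0.256500 + 0.032000 = 0.288500
Keeping only the ground-station outage-present terms gives 0.032000, so
  P(ground-station outage | telemetry dropout, attitude-control fault) = 0.032000 / 0.288500 ≈ 0.1109

P(ground-station outage | telemetry dropout) ≈ 0.2394; P(ground-station outage | telemetry dropout, attitude-control fault) ≈ 0.1109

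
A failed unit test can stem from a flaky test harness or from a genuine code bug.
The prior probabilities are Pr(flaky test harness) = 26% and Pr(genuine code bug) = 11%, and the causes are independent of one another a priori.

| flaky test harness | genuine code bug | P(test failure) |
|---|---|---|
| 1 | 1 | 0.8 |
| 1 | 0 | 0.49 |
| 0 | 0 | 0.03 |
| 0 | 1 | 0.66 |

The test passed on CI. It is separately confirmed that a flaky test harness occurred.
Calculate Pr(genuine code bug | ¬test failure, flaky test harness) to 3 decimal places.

Pr(genuine code bug | ¬test failure, flaky test harness) ≈ 0.046

P(¬test failure | flaky test harness) = 0.51·0.89 + 0.2·0.11 = 0.453900 + 0.022000 = 0.475900
The genuine code bug-present share is 0.2·0.11 = 0.022000.
P(genuine code bug | ¬test failure, flaky test harness) = 0.022000 / 0.475900 ≈ 0.046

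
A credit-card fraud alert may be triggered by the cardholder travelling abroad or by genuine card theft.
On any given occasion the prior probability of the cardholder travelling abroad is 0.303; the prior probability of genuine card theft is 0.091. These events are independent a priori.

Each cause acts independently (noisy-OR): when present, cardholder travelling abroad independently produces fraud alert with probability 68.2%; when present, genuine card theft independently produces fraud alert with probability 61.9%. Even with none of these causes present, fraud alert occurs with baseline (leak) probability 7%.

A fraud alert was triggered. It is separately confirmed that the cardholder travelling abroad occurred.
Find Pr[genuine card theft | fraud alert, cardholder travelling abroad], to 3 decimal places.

Pr[genuine card theft | fraud alert, cardholder travelling abroad] ≈ 0.112

Under noisy-OR, P(fraud alert | causes) = 1 − (1−0.07)·∏(1−qᵢ) over the active causes.
By total probability over both values of genuine card theft:
  P(fraud alert | cardholder travelling abroad) = 0.70426*0.909 + 0.887323*0.091
        = 0.640172 + 0.080746 = 0.720918
The terms with genuine card theft present sum to 0.080746, so
  P(genuine card theft | fraud alert, cardholder travelling abroad) = 0.080746 / 0.720918 ≈ 0.112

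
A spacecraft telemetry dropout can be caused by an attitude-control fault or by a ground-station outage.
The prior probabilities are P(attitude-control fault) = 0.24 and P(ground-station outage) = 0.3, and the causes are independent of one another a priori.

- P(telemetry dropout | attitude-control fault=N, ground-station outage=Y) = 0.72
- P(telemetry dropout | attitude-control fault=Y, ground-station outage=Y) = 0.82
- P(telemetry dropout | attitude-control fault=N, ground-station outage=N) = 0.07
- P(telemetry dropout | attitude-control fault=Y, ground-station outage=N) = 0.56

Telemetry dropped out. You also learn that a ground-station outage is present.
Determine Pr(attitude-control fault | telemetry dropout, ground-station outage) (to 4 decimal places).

Weight on attitude-control fault=true, given the evidence: 0.82*0.24 = 0.196800
Normalizer over all consistent configurations: 0.72*0.76 + 0.82*0.24 = 0.744000
P(attitude-control fault | telemetry dropout, ground-station outage) = 0.196800/0.744000 ≈ 0.2645

Pr(attitude-control fault | telemetry dropout, ground-station outage) ≈ 0.2645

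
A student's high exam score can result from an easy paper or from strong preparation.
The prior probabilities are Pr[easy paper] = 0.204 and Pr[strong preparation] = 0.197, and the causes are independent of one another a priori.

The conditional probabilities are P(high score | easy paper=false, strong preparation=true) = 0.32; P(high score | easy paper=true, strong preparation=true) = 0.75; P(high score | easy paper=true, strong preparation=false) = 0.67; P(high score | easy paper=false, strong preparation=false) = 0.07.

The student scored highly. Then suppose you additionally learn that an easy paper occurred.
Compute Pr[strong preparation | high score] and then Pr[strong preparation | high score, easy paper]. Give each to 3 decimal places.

P(high score) = 0.07*0.796*0.803 + 0.32*0.796*0.197 + 0.67*0.204*0.803 + 0.75*0.204*0.197 = 0.044743 + 0.050180 + 0.109754 + 0.030141 = 0.234818
Restricting to configurations with strong preparation present: 0.050180 + 0.030141 = 0.080321.
Hence the posterior is 0.080321/0.234818 ≈ 0.342.

With the extra evidence:
Enumerate both values of strong preparation and weight by the priors:
  P(high score | easy paper) = 0.67·0.803 + 0.75·0.197
        = 0.538010 + 0.147750 = 0.685760
The terms with strong preparation present sum to 0.147750, so
  P(strong preparation | high score, easy paper) = 0.147750 / 0.685760 ≈ 0.215
Conditioning on easy paper lowers the posterior on strong preparation: the classic explaining-away effect in a common-effect structure.

Pr[strong preparation | high score] ≈ 0.342; Pr[strong preparation | high score, easy paper] ≈ 0.215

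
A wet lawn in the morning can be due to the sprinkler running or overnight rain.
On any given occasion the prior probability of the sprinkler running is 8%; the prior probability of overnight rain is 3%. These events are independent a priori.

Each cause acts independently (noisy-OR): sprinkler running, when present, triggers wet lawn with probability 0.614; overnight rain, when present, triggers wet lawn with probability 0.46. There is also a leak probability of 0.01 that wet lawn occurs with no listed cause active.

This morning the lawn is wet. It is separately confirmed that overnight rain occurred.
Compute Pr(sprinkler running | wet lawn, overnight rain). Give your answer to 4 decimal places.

Under noisy-OR, P(wet lawn | causes) = 1 − (1−0.01)·∏(1−qᵢ) over the active causes.
P(wet lawn | overnight rain) = 0.4654×0.92 + 0.793644×0.08 = 0.428168 + 0.063492 = 0.491660
Restricting to configurations with sprinkler running present: 0.793644×0.08 = 0.063492.
Hence the posterior is 0.063492/0.491660 ≈ 0.1291.

Pr(sprinkler running | wet lawn, overnight rain) ≈ 0.1291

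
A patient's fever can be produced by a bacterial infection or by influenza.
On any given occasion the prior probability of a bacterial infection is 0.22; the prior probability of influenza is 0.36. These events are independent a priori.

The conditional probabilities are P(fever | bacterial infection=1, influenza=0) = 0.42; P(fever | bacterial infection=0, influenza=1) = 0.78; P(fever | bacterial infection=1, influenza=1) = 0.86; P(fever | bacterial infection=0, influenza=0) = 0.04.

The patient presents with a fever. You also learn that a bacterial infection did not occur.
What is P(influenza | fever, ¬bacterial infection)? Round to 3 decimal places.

P(influenza | fever, ¬bacterial infection) ≈ 0.916

For the numerator, keep only influenza=true terms: 0.78×0.36 = 0.280800
Denominator P(fever | ¬bacterial infection): 0.04×0.64 + 0.78×0.36 = 0.306400
Posterior = 0.280800 / 0.306400 ≈ 0.916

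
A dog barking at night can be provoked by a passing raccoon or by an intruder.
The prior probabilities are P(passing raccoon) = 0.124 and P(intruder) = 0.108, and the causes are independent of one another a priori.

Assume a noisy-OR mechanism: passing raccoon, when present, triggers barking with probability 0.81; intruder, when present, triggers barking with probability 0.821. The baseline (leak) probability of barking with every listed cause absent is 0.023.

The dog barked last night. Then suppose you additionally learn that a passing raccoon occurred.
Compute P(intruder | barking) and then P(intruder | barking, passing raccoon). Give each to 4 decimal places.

P(intruder | barking) ≈ 0.4572; P(intruder | barking, passing raccoon) ≈ 0.1257

Under noisy-OR, P(barking | causes) = 1 − (1−0.023)·∏(1−qᵢ) over the active causes.
Enumerate the 4 (passing raccoon, intruder) configurations and weight by the priors:
  P(barking) = 0.023×0.876×0.892 + 0.825117×0.876×0.108 + 0.81437×0.124×0.892 + 0.966772×0.124×0.108
        = 0.017972 + 0.078063 + 0.090076 + 0.012947 = 0.199058
Configurations with intruder contribute 0.091010, so
  P(intruder | barking) = 0.091010 / 0.199058 ≈ 0.4572

With the extra evidence:
Enumerate both values of intruder and weight by the priors:
  P(barking | passing raccoon) = 0.81437×0.892 + 0.966772×0.108
        = 0.726418 + 0.104411 = 0.830829
Configurations with intruder contribute 0.104411, so
  P(intruder | barking, passing raccoon) = 0.104411 / 0.830829 ≈ 0.1257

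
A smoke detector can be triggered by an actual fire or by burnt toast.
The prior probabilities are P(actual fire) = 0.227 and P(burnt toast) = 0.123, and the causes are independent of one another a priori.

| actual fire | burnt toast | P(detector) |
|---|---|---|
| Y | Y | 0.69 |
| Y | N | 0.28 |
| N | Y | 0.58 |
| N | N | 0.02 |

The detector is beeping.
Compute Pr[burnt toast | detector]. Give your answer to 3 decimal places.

Pr[burnt toast | detector] ≈ 0.518

P(detector) = 0.02*0.773*0.877 + 0.58*0.773*0.123 + 0.28*0.227*0.877 + 0.69*0.227*0.123 = 0.013558 + 0.055146 + 0.055742 + 0.019265 = 0.143711
The burnt toast-present share is 0.055146 + 0.019265 = 0.074411.
So P(burnt toast | detector) = 0.074411/0.143711 ≈ 0.518.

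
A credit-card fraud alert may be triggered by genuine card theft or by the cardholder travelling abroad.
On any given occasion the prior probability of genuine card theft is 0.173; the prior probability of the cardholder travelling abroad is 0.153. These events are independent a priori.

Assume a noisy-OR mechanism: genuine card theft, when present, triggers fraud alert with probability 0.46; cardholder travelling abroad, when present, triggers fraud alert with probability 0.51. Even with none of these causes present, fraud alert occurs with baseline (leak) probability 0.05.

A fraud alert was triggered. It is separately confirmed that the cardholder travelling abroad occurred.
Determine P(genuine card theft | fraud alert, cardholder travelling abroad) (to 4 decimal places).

P(genuine card theft | fraud alert, cardholder travelling abroad) ≈ 0.2266

Under noisy-OR, P(fraud alert | causes) = 1 − (1−0.05)·∏(1−qᵢ) over the active causes.
For the numerator, keep only genuine card theft=true terms: 0.74863*0.173 = 0.129513
Normalizer over all consistent configurations: 0.5345*0.827 + 0.74863*0.173 = 0.571544
Posterior = 0.129513 / 0.571544 ≈ 0.2266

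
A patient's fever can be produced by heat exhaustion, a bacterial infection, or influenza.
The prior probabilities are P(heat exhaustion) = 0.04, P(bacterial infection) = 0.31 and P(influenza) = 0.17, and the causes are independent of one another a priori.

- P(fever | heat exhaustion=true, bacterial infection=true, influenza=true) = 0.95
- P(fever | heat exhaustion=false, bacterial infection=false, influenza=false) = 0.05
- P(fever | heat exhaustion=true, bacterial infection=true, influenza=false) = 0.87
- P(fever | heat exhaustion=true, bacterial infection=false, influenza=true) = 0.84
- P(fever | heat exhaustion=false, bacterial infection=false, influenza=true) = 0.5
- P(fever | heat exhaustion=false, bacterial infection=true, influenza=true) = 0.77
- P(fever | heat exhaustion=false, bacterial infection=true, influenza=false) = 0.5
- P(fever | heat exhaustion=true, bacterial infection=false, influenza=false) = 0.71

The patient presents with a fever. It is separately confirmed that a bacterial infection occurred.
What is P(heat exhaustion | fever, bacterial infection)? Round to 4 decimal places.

Sum P(fever|·) weighted by the priors over the 4 (heat exhaustion, influenza) configurations:
  P(fever | bacterial infection) = 0.5*0.96*0.83 + 0.77*0.96*0.17 + 0.87*0.04*0.83 + 0.95*0.04*0.17
        = 0.398400 + 0.125664 + 0.028884 + 0.006460 = 0.559408
The terms with heat exhaustion present sum to 0.035344, so
  P(heat exhaustion | fever, bacterial infection) = 0.035344 / 0.559408 ≈ 0.0632

P(heat exhaustion | fever, bacterial infection) ≈ 0.0632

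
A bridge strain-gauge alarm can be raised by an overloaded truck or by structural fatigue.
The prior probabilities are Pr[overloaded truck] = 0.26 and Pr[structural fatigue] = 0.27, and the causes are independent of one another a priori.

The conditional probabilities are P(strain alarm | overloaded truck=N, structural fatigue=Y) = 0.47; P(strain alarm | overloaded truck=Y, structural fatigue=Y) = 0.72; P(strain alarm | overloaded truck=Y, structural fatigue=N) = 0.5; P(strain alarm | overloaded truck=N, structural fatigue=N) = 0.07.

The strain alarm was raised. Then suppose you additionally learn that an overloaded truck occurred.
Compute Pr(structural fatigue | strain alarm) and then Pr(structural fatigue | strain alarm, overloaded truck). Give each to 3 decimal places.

Pr(structural fatigue | strain alarm) ≈ 0.521; Pr(structural fatigue | strain alarm, overloaded truck) ≈ 0.348

P(strain alarm) = 0.07*0.74*0.73 + 0.47*0.74*0.27 + 0.5*0.26*0.73 + 0.72*0.26*0.27 = 0.037814 + 0.093906 + 0.094900 + 0.050544 = 0.277164
Of this, 0.144450 comes from 0.093906 + 0.050544 (the structural fatigue=true cases).
Hence the posterior is 0.144450/0.277164 ≈ 0.521.

Now also conditioning on overloaded truck=true:
P(strain alarm | overloaded truck) = 0.5·0.73 + 0.72·0.27 = 0.365000 + 0.194400 = 0.559400
The structural fatigue-present share is 0.72·0.27 = 0.194400.
P(structural fatigue | strain alarm, overloaded truck) = 0.194400 / 0.559400 ≈ 0.348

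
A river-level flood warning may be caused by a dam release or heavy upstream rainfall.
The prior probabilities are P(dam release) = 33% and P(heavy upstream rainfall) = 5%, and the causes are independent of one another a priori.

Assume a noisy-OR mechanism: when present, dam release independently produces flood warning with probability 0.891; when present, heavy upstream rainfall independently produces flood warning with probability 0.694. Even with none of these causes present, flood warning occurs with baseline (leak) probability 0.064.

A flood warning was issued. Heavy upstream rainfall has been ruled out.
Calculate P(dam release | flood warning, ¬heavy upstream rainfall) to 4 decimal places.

P(dam release | flood warning, ¬heavy upstream rainfall) ≈ 0.8736

Under noisy-OR, P(flood warning | causes) = 1 − (1−0.064)·∏(1−qᵢ) over the active causes.
Numerator (weight on configurations with dam release): 0.897976×0.33 = 0.296332
Normalizer over all consistent configurations: 0.064×0.67 + 0.897976×0.33 = 0.339212
Posterior = 0.296332 / 0.339212 ≈ 0.8736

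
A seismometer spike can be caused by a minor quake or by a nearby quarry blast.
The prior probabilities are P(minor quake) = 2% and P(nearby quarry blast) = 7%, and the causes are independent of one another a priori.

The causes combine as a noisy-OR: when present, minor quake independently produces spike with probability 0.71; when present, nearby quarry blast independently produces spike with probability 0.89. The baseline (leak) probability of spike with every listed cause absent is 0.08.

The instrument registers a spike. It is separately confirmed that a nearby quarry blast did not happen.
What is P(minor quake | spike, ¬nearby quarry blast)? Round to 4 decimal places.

Under noisy-OR, P(spike | causes) = 1 − (1−0.08)·∏(1−qᵢ) over the active causes.
P(spike | ¬nearby quarry blast) = 0.08×0.98 + 0.7332×0.02 = 0.078400 + 0.014664 = 0.093064
Of this, 0.014664 comes from 0.7332×0.02 (the minor quake=true cases).
Hence the posterior is 0.014664/0.093064 ≈ 0.1576.

P(minor quake | spike, ¬nearby quarry blast) ≈ 0.1576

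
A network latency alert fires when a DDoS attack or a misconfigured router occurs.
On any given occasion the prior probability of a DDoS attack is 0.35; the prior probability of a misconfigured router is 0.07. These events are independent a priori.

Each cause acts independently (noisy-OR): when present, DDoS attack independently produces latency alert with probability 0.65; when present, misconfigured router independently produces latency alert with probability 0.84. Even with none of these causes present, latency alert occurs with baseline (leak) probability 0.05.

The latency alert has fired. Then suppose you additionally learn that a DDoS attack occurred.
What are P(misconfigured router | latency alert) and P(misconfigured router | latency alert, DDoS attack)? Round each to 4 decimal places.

P(misconfigured router | latency alert) ≈ 0.1998; P(misconfigured router | latency alert, DDoS attack) ≈ 0.0965

Under noisy-OR, P(latency alert | causes) = 1 − (1−0.05)·∏(1−qᵢ) over the active causes.
Weight on misconfigured router=true, given the evidence: 0.038584 + 0.023197 = 0.061781
Denominator P(latency alert): 0.05·0.65·0.93 + 0.848·0.65·0.07 + 0.6675·0.35·0.93 + 0.9468·0.35·0.07 = 0.309277
Posterior = 0.061781 / 0.309277 ≈ 0.1998

Now also conditioning on DDoS attack=true:
Enumerate both values of misconfigured router and weight by the priors:
  P(latency alert | DDoS attack) = 0.6675·0.93 + 0.9468·0.07
        = 0.620775 + 0.066276 = 0.687051
Keeping only the misconfigured router-present terms gives 0.066276, so
  P(misconfigured router | latency alert, DDoS attack) = 0.066276 / 0.687051 ≈ 0.0965
This is intercausal reasoning (explaining away): once DDoS attack accounts for the latency alert, misconfigured router becomes less likely.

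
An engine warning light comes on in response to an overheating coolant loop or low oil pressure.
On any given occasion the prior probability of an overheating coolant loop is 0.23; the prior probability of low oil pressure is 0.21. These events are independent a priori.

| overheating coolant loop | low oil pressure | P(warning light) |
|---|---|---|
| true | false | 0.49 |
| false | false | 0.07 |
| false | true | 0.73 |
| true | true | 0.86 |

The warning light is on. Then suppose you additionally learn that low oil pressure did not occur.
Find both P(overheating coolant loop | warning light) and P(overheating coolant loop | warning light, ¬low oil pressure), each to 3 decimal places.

P(overheating coolant loop | warning light) ≈ 0.448; P(overheating coolant loop | warning light, ¬low oil pressure) ≈ 0.676

Numerator (weight on configurations with overheating coolant loop): 0.089033 + 0.041538 = 0.130571
Normalizer over all consistent configurations: 0.07*0.77*0.79 + 0.73*0.77*0.21 + 0.49*0.23*0.79 + 0.86*0.23*0.21 = 0.291193
Posterior = 0.130571 / 0.291193 ≈ 0.448

Now condition on the additional information:
P(warning light | ¬low oil pressure) = 0.07*0.77 + 0.49*0.23 = 0.053900 + 0.112700 = 0.166600
Restricting to configurations with overheating coolant loop present: 0.49*0.23 = 0.112700.
Hence the posterior is 0.112700/0.166600 ≈ 0.676.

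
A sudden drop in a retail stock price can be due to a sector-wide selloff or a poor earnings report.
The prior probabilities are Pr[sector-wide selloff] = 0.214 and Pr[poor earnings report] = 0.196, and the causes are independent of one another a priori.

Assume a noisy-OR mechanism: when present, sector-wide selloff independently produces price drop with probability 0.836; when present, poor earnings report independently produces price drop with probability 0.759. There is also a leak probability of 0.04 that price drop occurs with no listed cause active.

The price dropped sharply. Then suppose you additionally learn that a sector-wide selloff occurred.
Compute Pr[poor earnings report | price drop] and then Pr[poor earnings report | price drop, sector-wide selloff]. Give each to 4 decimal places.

Pr[poor earnings report | price drop] ≈ 0.4826; Pr[poor earnings report | price drop, sector-wide selloff] ≈ 0.2177

Under noisy-OR, P(price drop | causes) = 1 − (1−0.04)·∏(1−qᵢ) over the active causes.
P(price drop) = 0.04×0.786×0.804 + 0.76864×0.786×0.196 + 0.84256×0.214×0.804 + 0.962057×0.214×0.196 = 0.025278 + 0.118414 + 0.144968 + 0.040353 = 0.329013
Restricting to configurations with poor earnings report present: 0.118414 + 0.040353 = 0.158767.
P(poor earnings report | price drop) = 0.158767 / 0.329013 ≈ 0.4826

With the extra evidence:
Weight on poor earnings report=true, given the evidence: 0.962057*0.196 = 0.188563
Normalizer over all consistent configurations: 0.84256*0.804 + 0.962057*0.196 = 0.865981
P(poor earnings report | price drop, sector-wide selloff) = 0.188563/0.865981 ≈ 0.2177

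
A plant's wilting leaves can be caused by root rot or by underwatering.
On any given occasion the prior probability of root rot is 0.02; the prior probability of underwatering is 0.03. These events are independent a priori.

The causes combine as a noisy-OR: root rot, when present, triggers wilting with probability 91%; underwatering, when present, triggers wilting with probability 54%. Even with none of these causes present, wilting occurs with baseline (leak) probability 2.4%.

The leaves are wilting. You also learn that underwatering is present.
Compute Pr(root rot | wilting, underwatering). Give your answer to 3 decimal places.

Under noisy-OR, P(wilting | causes) = 1 − (1−0.024)·∏(1−qᵢ) over the active causes.
P(wilting | underwatering) = 0.55104·0.98 + 0.959594·0.02 = 0.540019 + 0.019192 = 0.559211
Of this, 0.019192 comes from 0.959594·0.02 (the root rot=true cases).
So P(root rot | wilting, underwatering) = 0.019192/0.559211 ≈ 0.034.

Pr(root rot | wilting, underwatering) ≈ 0.034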